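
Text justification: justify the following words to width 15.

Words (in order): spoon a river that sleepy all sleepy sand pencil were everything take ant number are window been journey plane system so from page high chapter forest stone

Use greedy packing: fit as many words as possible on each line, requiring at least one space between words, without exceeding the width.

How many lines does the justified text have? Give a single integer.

Answer: 12

Derivation:
Line 1: ['spoon', 'a', 'river'] (min_width=13, slack=2)
Line 2: ['that', 'sleepy', 'all'] (min_width=15, slack=0)
Line 3: ['sleepy', 'sand'] (min_width=11, slack=4)
Line 4: ['pencil', 'were'] (min_width=11, slack=4)
Line 5: ['everything', 'take'] (min_width=15, slack=0)
Line 6: ['ant', 'number', 'are'] (min_width=14, slack=1)
Line 7: ['window', 'been'] (min_width=11, slack=4)
Line 8: ['journey', 'plane'] (min_width=13, slack=2)
Line 9: ['system', 'so', 'from'] (min_width=14, slack=1)
Line 10: ['page', 'high'] (min_width=9, slack=6)
Line 11: ['chapter', 'forest'] (min_width=14, slack=1)
Line 12: ['stone'] (min_width=5, slack=10)
Total lines: 12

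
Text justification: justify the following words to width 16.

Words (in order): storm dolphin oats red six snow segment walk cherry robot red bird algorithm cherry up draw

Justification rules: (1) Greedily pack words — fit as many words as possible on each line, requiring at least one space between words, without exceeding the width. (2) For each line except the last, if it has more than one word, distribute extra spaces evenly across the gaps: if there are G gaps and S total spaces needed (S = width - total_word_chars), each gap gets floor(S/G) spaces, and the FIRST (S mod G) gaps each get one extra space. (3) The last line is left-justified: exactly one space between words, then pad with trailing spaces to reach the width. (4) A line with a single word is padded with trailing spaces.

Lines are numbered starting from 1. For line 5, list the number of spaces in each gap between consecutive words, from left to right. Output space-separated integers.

Line 1: ['storm', 'dolphin'] (min_width=13, slack=3)
Line 2: ['oats', 'red', 'six'] (min_width=12, slack=4)
Line 3: ['snow', 'segment'] (min_width=12, slack=4)
Line 4: ['walk', 'cherry'] (min_width=11, slack=5)
Line 5: ['robot', 'red', 'bird'] (min_width=14, slack=2)
Line 6: ['algorithm', 'cherry'] (min_width=16, slack=0)
Line 7: ['up', 'draw'] (min_width=7, slack=9)

Answer: 2 2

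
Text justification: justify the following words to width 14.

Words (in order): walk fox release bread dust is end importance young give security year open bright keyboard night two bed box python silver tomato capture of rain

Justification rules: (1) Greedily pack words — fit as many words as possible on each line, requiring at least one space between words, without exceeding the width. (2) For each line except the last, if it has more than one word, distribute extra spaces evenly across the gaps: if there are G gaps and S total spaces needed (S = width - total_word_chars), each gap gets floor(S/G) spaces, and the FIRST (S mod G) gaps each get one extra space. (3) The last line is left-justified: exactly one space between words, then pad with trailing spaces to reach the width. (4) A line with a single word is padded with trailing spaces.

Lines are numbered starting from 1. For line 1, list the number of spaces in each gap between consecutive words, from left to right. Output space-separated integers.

Answer: 7

Derivation:
Line 1: ['walk', 'fox'] (min_width=8, slack=6)
Line 2: ['release', 'bread'] (min_width=13, slack=1)
Line 3: ['dust', 'is', 'end'] (min_width=11, slack=3)
Line 4: ['importance'] (min_width=10, slack=4)
Line 5: ['young', 'give'] (min_width=10, slack=4)
Line 6: ['security', 'year'] (min_width=13, slack=1)
Line 7: ['open', 'bright'] (min_width=11, slack=3)
Line 8: ['keyboard', 'night'] (min_width=14, slack=0)
Line 9: ['two', 'bed', 'box'] (min_width=11, slack=3)
Line 10: ['python', 'silver'] (min_width=13, slack=1)
Line 11: ['tomato', 'capture'] (min_width=14, slack=0)
Line 12: ['of', 'rain'] (min_width=7, slack=7)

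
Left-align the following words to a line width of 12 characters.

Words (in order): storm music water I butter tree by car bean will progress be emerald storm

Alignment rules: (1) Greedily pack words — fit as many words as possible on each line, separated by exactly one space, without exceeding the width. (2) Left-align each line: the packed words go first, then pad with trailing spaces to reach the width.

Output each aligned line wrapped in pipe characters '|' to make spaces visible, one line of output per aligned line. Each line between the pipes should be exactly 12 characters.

Line 1: ['storm', 'music'] (min_width=11, slack=1)
Line 2: ['water', 'I'] (min_width=7, slack=5)
Line 3: ['butter', 'tree'] (min_width=11, slack=1)
Line 4: ['by', 'car', 'bean'] (min_width=11, slack=1)
Line 5: ['will'] (min_width=4, slack=8)
Line 6: ['progress', 'be'] (min_width=11, slack=1)
Line 7: ['emerald'] (min_width=7, slack=5)
Line 8: ['storm'] (min_width=5, slack=7)

Answer: |storm music |
|water I     |
|butter tree |
|by car bean |
|will        |
|progress be |
|emerald     |
|storm       |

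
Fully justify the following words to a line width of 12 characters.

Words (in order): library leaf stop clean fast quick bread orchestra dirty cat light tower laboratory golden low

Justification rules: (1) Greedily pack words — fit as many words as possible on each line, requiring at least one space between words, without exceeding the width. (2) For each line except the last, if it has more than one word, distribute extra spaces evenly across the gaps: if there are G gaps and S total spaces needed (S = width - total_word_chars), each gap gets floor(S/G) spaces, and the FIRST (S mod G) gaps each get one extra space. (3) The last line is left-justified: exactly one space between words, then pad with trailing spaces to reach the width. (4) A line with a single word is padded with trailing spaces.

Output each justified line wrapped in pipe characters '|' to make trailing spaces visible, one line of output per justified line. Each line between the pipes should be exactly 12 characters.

Line 1: ['library', 'leaf'] (min_width=12, slack=0)
Line 2: ['stop', 'clean'] (min_width=10, slack=2)
Line 3: ['fast', 'quick'] (min_width=10, slack=2)
Line 4: ['bread'] (min_width=5, slack=7)
Line 5: ['orchestra'] (min_width=9, slack=3)
Line 6: ['dirty', 'cat'] (min_width=9, slack=3)
Line 7: ['light', 'tower'] (min_width=11, slack=1)
Line 8: ['laboratory'] (min_width=10, slack=2)
Line 9: ['golden', 'low'] (min_width=10, slack=2)

Answer: |library leaf|
|stop   clean|
|fast   quick|
|bread       |
|orchestra   |
|dirty    cat|
|light  tower|
|laboratory  |
|golden low  |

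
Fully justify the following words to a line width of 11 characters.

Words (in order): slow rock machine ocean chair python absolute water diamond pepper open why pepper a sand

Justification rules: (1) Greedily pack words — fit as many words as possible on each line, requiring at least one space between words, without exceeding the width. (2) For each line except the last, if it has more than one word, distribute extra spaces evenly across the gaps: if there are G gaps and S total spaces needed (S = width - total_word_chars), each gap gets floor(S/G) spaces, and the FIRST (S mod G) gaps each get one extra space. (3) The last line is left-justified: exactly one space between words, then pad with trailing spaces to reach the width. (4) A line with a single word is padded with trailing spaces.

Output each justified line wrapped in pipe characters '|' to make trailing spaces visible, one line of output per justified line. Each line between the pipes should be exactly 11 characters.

Answer: |slow   rock|
|machine    |
|ocean chair|
|python     |
|absolute   |
|water      |
|diamond    |
|pepper open|
|why  pepper|
|a sand     |

Derivation:
Line 1: ['slow', 'rock'] (min_width=9, slack=2)
Line 2: ['machine'] (min_width=7, slack=4)
Line 3: ['ocean', 'chair'] (min_width=11, slack=0)
Line 4: ['python'] (min_width=6, slack=5)
Line 5: ['absolute'] (min_width=8, slack=3)
Line 6: ['water'] (min_width=5, slack=6)
Line 7: ['diamond'] (min_width=7, slack=4)
Line 8: ['pepper', 'open'] (min_width=11, slack=0)
Line 9: ['why', 'pepper'] (min_width=10, slack=1)
Line 10: ['a', 'sand'] (min_width=6, slack=5)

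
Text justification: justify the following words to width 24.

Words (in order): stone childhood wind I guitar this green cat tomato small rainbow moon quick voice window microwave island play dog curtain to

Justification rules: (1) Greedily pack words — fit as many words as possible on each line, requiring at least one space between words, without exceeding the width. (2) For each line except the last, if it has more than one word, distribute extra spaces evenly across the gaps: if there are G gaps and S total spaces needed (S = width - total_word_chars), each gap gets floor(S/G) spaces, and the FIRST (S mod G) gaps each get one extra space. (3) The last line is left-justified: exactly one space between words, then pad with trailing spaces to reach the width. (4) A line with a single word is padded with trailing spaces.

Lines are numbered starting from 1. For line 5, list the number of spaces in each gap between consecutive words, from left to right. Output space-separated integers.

Line 1: ['stone', 'childhood', 'wind', 'I'] (min_width=22, slack=2)
Line 2: ['guitar', 'this', 'green', 'cat'] (min_width=21, slack=3)
Line 3: ['tomato', 'small', 'rainbow'] (min_width=20, slack=4)
Line 4: ['moon', 'quick', 'voice', 'window'] (min_width=23, slack=1)
Line 5: ['microwave', 'island', 'play'] (min_width=21, slack=3)
Line 6: ['dog', 'curtain', 'to'] (min_width=14, slack=10)

Answer: 3 2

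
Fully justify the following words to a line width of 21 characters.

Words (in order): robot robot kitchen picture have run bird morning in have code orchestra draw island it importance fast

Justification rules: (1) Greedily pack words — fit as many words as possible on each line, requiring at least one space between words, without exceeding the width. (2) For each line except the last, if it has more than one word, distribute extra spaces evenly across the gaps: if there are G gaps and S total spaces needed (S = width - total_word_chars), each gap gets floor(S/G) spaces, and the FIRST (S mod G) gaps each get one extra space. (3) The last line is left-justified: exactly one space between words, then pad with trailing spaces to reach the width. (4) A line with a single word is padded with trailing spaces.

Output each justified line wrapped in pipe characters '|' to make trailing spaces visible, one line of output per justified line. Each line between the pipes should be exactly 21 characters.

Line 1: ['robot', 'robot', 'kitchen'] (min_width=19, slack=2)
Line 2: ['picture', 'have', 'run', 'bird'] (min_width=21, slack=0)
Line 3: ['morning', 'in', 'have', 'code'] (min_width=20, slack=1)
Line 4: ['orchestra', 'draw', 'island'] (min_width=21, slack=0)
Line 5: ['it', 'importance', 'fast'] (min_width=18, slack=3)

Answer: |robot  robot  kitchen|
|picture have run bird|
|morning  in have code|
|orchestra draw island|
|it importance fast   |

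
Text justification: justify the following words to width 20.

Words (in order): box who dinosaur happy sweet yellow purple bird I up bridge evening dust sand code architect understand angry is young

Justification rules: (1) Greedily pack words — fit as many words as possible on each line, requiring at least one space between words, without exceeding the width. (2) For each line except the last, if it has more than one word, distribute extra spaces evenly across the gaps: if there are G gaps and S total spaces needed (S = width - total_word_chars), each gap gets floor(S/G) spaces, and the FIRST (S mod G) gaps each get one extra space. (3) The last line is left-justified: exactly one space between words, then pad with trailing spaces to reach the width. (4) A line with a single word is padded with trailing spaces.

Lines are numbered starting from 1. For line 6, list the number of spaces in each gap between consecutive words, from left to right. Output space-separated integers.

Answer: 2 1

Derivation:
Line 1: ['box', 'who', 'dinosaur'] (min_width=16, slack=4)
Line 2: ['happy', 'sweet', 'yellow'] (min_width=18, slack=2)
Line 3: ['purple', 'bird', 'I', 'up'] (min_width=16, slack=4)
Line 4: ['bridge', 'evening', 'dust'] (min_width=19, slack=1)
Line 5: ['sand', 'code', 'architect'] (min_width=19, slack=1)
Line 6: ['understand', 'angry', 'is'] (min_width=19, slack=1)
Line 7: ['young'] (min_width=5, slack=15)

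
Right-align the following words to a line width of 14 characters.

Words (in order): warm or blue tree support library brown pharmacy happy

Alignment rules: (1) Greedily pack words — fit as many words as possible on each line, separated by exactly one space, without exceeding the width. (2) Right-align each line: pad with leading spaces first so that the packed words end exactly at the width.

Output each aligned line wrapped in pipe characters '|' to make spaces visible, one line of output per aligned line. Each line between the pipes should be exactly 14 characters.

Answer: |  warm or blue|
|  tree support|
| library brown|
|pharmacy happy|

Derivation:
Line 1: ['warm', 'or', 'blue'] (min_width=12, slack=2)
Line 2: ['tree', 'support'] (min_width=12, slack=2)
Line 3: ['library', 'brown'] (min_width=13, slack=1)
Line 4: ['pharmacy', 'happy'] (min_width=14, slack=0)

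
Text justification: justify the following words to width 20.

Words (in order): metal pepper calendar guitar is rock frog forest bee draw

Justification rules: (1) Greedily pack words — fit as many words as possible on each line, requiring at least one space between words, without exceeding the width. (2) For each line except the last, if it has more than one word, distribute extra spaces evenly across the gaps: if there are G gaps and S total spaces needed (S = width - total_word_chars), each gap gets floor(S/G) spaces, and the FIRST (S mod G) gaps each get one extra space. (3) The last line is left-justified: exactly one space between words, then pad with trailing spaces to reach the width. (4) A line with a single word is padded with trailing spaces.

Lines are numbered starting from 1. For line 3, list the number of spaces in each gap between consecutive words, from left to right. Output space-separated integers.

Answer: 1 1 1

Derivation:
Line 1: ['metal', 'pepper'] (min_width=12, slack=8)
Line 2: ['calendar', 'guitar', 'is'] (min_width=18, slack=2)
Line 3: ['rock', 'frog', 'forest', 'bee'] (min_width=20, slack=0)
Line 4: ['draw'] (min_width=4, slack=16)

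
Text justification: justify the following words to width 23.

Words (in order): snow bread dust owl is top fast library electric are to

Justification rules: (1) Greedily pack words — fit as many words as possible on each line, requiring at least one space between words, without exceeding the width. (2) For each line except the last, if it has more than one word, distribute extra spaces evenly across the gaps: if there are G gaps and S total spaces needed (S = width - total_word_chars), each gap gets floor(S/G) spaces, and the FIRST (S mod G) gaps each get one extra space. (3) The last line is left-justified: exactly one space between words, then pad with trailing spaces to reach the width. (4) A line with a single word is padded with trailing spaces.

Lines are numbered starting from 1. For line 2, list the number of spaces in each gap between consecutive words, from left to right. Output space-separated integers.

Line 1: ['snow', 'bread', 'dust', 'owl', 'is'] (min_width=22, slack=1)
Line 2: ['top', 'fast', 'library'] (min_width=16, slack=7)
Line 3: ['electric', 'are', 'to'] (min_width=15, slack=8)

Answer: 5 4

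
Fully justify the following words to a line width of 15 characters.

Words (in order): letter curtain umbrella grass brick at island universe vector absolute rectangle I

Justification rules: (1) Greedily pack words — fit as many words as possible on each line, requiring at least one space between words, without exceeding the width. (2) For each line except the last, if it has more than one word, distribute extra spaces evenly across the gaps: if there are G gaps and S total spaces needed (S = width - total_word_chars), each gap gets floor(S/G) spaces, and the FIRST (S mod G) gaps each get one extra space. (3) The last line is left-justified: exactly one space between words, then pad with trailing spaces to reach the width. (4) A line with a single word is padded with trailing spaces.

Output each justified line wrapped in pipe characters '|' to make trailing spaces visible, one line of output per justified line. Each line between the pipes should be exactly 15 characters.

Line 1: ['letter', 'curtain'] (min_width=14, slack=1)
Line 2: ['umbrella', 'grass'] (min_width=14, slack=1)
Line 3: ['brick', 'at', 'island'] (min_width=15, slack=0)
Line 4: ['universe', 'vector'] (min_width=15, slack=0)
Line 5: ['absolute'] (min_width=8, slack=7)
Line 6: ['rectangle', 'I'] (min_width=11, slack=4)

Answer: |letter  curtain|
|umbrella  grass|
|brick at island|
|universe vector|
|absolute       |
|rectangle I    |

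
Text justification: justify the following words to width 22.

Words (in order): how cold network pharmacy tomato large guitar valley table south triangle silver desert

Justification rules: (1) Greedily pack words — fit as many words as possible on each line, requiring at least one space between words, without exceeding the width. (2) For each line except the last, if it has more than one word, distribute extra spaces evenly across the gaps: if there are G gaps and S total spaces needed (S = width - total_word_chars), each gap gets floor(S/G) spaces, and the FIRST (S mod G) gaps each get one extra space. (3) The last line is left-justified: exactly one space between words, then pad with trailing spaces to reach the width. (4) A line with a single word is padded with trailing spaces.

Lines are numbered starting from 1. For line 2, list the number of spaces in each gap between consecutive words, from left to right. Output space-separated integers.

Answer: 2 1

Derivation:
Line 1: ['how', 'cold', 'network'] (min_width=16, slack=6)
Line 2: ['pharmacy', 'tomato', 'large'] (min_width=21, slack=1)
Line 3: ['guitar', 'valley', 'table'] (min_width=19, slack=3)
Line 4: ['south', 'triangle', 'silver'] (min_width=21, slack=1)
Line 5: ['desert'] (min_width=6, slack=16)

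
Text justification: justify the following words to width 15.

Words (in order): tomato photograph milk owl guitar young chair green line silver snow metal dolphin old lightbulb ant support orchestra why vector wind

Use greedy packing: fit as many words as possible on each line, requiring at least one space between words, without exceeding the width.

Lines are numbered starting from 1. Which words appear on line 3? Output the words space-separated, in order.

Answer: owl guitar

Derivation:
Line 1: ['tomato'] (min_width=6, slack=9)
Line 2: ['photograph', 'milk'] (min_width=15, slack=0)
Line 3: ['owl', 'guitar'] (min_width=10, slack=5)
Line 4: ['young', 'chair'] (min_width=11, slack=4)
Line 5: ['green', 'line'] (min_width=10, slack=5)
Line 6: ['silver', 'snow'] (min_width=11, slack=4)
Line 7: ['metal', 'dolphin'] (min_width=13, slack=2)
Line 8: ['old', 'lightbulb'] (min_width=13, slack=2)
Line 9: ['ant', 'support'] (min_width=11, slack=4)
Line 10: ['orchestra', 'why'] (min_width=13, slack=2)
Line 11: ['vector', 'wind'] (min_width=11, slack=4)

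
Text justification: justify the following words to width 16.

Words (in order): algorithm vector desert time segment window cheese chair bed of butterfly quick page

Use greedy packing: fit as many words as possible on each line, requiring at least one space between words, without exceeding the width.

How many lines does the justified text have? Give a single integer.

Line 1: ['algorithm', 'vector'] (min_width=16, slack=0)
Line 2: ['desert', 'time'] (min_width=11, slack=5)
Line 3: ['segment', 'window'] (min_width=14, slack=2)
Line 4: ['cheese', 'chair', 'bed'] (min_width=16, slack=0)
Line 5: ['of', 'butterfly'] (min_width=12, slack=4)
Line 6: ['quick', 'page'] (min_width=10, slack=6)
Total lines: 6

Answer: 6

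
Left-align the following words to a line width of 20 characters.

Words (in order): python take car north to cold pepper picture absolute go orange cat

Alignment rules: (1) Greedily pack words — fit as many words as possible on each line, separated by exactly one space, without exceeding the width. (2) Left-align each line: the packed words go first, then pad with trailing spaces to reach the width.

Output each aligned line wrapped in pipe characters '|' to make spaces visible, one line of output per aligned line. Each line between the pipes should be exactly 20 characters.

Answer: |python take car     |
|north to cold pepper|
|picture absolute go |
|orange cat          |

Derivation:
Line 1: ['python', 'take', 'car'] (min_width=15, slack=5)
Line 2: ['north', 'to', 'cold', 'pepper'] (min_width=20, slack=0)
Line 3: ['picture', 'absolute', 'go'] (min_width=19, slack=1)
Line 4: ['orange', 'cat'] (min_width=10, slack=10)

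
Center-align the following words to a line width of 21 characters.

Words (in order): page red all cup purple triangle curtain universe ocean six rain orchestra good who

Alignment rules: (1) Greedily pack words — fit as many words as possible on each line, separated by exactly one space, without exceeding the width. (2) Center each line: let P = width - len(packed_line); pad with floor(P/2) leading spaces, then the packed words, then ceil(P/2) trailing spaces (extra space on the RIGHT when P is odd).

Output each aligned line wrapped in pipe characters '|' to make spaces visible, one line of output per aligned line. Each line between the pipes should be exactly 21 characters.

Line 1: ['page', 'red', 'all', 'cup'] (min_width=16, slack=5)
Line 2: ['purple', 'triangle'] (min_width=15, slack=6)
Line 3: ['curtain', 'universe'] (min_width=16, slack=5)
Line 4: ['ocean', 'six', 'rain'] (min_width=14, slack=7)
Line 5: ['orchestra', 'good', 'who'] (min_width=18, slack=3)

Answer: |  page red all cup   |
|   purple triangle   |
|  curtain universe   |
|   ocean six rain    |
| orchestra good who  |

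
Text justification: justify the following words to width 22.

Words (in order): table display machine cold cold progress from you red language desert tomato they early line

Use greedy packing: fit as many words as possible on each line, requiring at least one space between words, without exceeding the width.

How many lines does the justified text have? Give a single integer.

Answer: 5

Derivation:
Line 1: ['table', 'display', 'machine'] (min_width=21, slack=1)
Line 2: ['cold', 'cold', 'progress'] (min_width=18, slack=4)
Line 3: ['from', 'you', 'red', 'language'] (min_width=21, slack=1)
Line 4: ['desert', 'tomato', 'they'] (min_width=18, slack=4)
Line 5: ['early', 'line'] (min_width=10, slack=12)
Total lines: 5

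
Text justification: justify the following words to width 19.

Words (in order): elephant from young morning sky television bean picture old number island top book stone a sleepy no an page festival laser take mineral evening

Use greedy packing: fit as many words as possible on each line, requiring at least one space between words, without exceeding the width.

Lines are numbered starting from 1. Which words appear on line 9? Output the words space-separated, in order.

Line 1: ['elephant', 'from', 'young'] (min_width=19, slack=0)
Line 2: ['morning', 'sky'] (min_width=11, slack=8)
Line 3: ['television', 'bean'] (min_width=15, slack=4)
Line 4: ['picture', 'old', 'number'] (min_width=18, slack=1)
Line 5: ['island', 'top', 'book'] (min_width=15, slack=4)
Line 6: ['stone', 'a', 'sleepy', 'no'] (min_width=17, slack=2)
Line 7: ['an', 'page', 'festival'] (min_width=16, slack=3)
Line 8: ['laser', 'take', 'mineral'] (min_width=18, slack=1)
Line 9: ['evening'] (min_width=7, slack=12)

Answer: evening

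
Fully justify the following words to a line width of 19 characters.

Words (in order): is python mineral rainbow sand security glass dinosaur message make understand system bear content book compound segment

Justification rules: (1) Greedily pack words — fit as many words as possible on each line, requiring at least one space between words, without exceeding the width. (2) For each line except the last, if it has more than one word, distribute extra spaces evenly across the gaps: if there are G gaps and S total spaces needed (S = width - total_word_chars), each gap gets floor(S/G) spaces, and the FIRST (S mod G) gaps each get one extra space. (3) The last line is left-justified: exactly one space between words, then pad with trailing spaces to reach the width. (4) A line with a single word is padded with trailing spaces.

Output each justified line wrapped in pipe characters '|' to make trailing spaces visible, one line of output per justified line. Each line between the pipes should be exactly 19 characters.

Line 1: ['is', 'python', 'mineral'] (min_width=17, slack=2)
Line 2: ['rainbow', 'sand'] (min_width=12, slack=7)
Line 3: ['security', 'glass'] (min_width=14, slack=5)
Line 4: ['dinosaur', 'message'] (min_width=16, slack=3)
Line 5: ['make', 'understand'] (min_width=15, slack=4)
Line 6: ['system', 'bear', 'content'] (min_width=19, slack=0)
Line 7: ['book', 'compound'] (min_width=13, slack=6)
Line 8: ['segment'] (min_width=7, slack=12)

Answer: |is  python  mineral|
|rainbow        sand|
|security      glass|
|dinosaur    message|
|make     understand|
|system bear content|
|book       compound|
|segment            |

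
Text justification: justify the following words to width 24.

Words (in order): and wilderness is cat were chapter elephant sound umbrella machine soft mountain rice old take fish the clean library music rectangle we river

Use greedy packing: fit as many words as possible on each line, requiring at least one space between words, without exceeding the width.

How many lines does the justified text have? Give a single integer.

Line 1: ['and', 'wilderness', 'is', 'cat'] (min_width=21, slack=3)
Line 2: ['were', 'chapter', 'elephant'] (min_width=21, slack=3)
Line 3: ['sound', 'umbrella', 'machine'] (min_width=22, slack=2)
Line 4: ['soft', 'mountain', 'rice', 'old'] (min_width=22, slack=2)
Line 5: ['take', 'fish', 'the', 'clean'] (min_width=19, slack=5)
Line 6: ['library', 'music', 'rectangle'] (min_width=23, slack=1)
Line 7: ['we', 'river'] (min_width=8, slack=16)
Total lines: 7

Answer: 7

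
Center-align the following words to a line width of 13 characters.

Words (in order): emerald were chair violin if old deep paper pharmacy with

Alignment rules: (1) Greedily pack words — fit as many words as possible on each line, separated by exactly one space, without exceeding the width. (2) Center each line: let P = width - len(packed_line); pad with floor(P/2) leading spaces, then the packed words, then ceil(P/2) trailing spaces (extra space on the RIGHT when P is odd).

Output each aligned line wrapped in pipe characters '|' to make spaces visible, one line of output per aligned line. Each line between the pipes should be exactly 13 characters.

Line 1: ['emerald', 'were'] (min_width=12, slack=1)
Line 2: ['chair', 'violin'] (min_width=12, slack=1)
Line 3: ['if', 'old', 'deep'] (min_width=11, slack=2)
Line 4: ['paper'] (min_width=5, slack=8)
Line 5: ['pharmacy', 'with'] (min_width=13, slack=0)

Answer: |emerald were |
|chair violin |
| if old deep |
|    paper    |
|pharmacy with|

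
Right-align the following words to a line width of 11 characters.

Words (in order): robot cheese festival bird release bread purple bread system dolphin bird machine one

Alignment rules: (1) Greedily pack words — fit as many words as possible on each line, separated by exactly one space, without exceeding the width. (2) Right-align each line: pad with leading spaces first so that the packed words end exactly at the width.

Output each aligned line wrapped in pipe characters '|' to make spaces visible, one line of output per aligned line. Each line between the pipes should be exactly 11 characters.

Answer: |      robot|
|     cheese|
|   festival|
|       bird|
|    release|
|      bread|
|     purple|
|      bread|
|     system|
|    dolphin|
|       bird|
|machine one|

Derivation:
Line 1: ['robot'] (min_width=5, slack=6)
Line 2: ['cheese'] (min_width=6, slack=5)
Line 3: ['festival'] (min_width=8, slack=3)
Line 4: ['bird'] (min_width=4, slack=7)
Line 5: ['release'] (min_width=7, slack=4)
Line 6: ['bread'] (min_width=5, slack=6)
Line 7: ['purple'] (min_width=6, slack=5)
Line 8: ['bread'] (min_width=5, slack=6)
Line 9: ['system'] (min_width=6, slack=5)
Line 10: ['dolphin'] (min_width=7, slack=4)
Line 11: ['bird'] (min_width=4, slack=7)
Line 12: ['machine', 'one'] (min_width=11, slack=0)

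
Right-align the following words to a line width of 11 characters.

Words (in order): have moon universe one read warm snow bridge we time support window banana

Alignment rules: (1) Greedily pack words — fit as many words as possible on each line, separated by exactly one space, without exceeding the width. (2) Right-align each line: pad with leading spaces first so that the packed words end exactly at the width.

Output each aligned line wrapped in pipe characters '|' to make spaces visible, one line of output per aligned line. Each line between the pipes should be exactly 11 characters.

Line 1: ['have', 'moon'] (min_width=9, slack=2)
Line 2: ['universe'] (min_width=8, slack=3)
Line 3: ['one', 'read'] (min_width=8, slack=3)
Line 4: ['warm', 'snow'] (min_width=9, slack=2)
Line 5: ['bridge', 'we'] (min_width=9, slack=2)
Line 6: ['time'] (min_width=4, slack=7)
Line 7: ['support'] (min_width=7, slack=4)
Line 8: ['window'] (min_width=6, slack=5)
Line 9: ['banana'] (min_width=6, slack=5)

Answer: |  have moon|
|   universe|
|   one read|
|  warm snow|
|  bridge we|
|       time|
|    support|
|     window|
|     banana|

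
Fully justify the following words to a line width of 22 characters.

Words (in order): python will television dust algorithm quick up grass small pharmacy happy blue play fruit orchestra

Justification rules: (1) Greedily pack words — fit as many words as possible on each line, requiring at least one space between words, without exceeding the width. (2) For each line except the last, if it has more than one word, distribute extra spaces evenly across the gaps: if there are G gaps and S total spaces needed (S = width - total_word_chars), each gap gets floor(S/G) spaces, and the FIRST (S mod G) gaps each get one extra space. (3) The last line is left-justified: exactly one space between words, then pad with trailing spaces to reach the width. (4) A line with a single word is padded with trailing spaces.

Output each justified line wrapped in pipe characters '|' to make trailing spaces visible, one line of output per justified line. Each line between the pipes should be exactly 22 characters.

Answer: |python will television|
|dust  algorithm  quick|
|up     grass     small|
|pharmacy   happy  blue|
|play fruit orchestra  |

Derivation:
Line 1: ['python', 'will', 'television'] (min_width=22, slack=0)
Line 2: ['dust', 'algorithm', 'quick'] (min_width=20, slack=2)
Line 3: ['up', 'grass', 'small'] (min_width=14, slack=8)
Line 4: ['pharmacy', 'happy', 'blue'] (min_width=19, slack=3)
Line 5: ['play', 'fruit', 'orchestra'] (min_width=20, slack=2)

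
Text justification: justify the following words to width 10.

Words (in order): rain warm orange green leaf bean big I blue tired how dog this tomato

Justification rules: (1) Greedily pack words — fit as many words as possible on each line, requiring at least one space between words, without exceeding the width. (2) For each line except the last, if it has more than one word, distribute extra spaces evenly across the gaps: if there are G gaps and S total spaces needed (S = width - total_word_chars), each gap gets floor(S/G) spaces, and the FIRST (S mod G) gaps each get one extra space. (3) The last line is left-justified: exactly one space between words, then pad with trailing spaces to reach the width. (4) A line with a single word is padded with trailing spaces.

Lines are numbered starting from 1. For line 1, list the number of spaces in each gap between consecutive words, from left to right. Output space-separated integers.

Line 1: ['rain', 'warm'] (min_width=9, slack=1)
Line 2: ['orange'] (min_width=6, slack=4)
Line 3: ['green', 'leaf'] (min_width=10, slack=0)
Line 4: ['bean', 'big', 'I'] (min_width=10, slack=0)
Line 5: ['blue', 'tired'] (min_width=10, slack=0)
Line 6: ['how', 'dog'] (min_width=7, slack=3)
Line 7: ['this'] (min_width=4, slack=6)
Line 8: ['tomato'] (min_width=6, slack=4)

Answer: 2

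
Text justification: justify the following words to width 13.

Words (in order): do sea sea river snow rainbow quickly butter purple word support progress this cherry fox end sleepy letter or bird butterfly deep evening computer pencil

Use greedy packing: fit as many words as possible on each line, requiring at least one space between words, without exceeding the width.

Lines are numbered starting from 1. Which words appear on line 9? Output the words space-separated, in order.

Line 1: ['do', 'sea', 'sea'] (min_width=10, slack=3)
Line 2: ['river', 'snow'] (min_width=10, slack=3)
Line 3: ['rainbow'] (min_width=7, slack=6)
Line 4: ['quickly'] (min_width=7, slack=6)
Line 5: ['butter', 'purple'] (min_width=13, slack=0)
Line 6: ['word', 'support'] (min_width=12, slack=1)
Line 7: ['progress', 'this'] (min_width=13, slack=0)
Line 8: ['cherry', 'fox'] (min_width=10, slack=3)
Line 9: ['end', 'sleepy'] (min_width=10, slack=3)
Line 10: ['letter', 'or'] (min_width=9, slack=4)
Line 11: ['bird'] (min_width=4, slack=9)
Line 12: ['butterfly'] (min_width=9, slack=4)
Line 13: ['deep', 'evening'] (min_width=12, slack=1)
Line 14: ['computer'] (min_width=8, slack=5)
Line 15: ['pencil'] (min_width=6, slack=7)

Answer: end sleepy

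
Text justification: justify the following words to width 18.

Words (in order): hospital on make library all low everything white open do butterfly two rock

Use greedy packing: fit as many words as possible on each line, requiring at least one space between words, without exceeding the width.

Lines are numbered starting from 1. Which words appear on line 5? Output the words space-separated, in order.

Line 1: ['hospital', 'on', 'make'] (min_width=16, slack=2)
Line 2: ['library', 'all', 'low'] (min_width=15, slack=3)
Line 3: ['everything', 'white'] (min_width=16, slack=2)
Line 4: ['open', 'do', 'butterfly'] (min_width=17, slack=1)
Line 5: ['two', 'rock'] (min_width=8, slack=10)

Answer: two rock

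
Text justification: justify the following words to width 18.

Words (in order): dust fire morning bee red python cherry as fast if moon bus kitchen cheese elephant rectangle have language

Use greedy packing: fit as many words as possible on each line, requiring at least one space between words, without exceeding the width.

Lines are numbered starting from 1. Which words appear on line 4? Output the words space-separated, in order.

Line 1: ['dust', 'fire', 'morning'] (min_width=17, slack=1)
Line 2: ['bee', 'red', 'python'] (min_width=14, slack=4)
Line 3: ['cherry', 'as', 'fast', 'if'] (min_width=17, slack=1)
Line 4: ['moon', 'bus', 'kitchen'] (min_width=16, slack=2)
Line 5: ['cheese', 'elephant'] (min_width=15, slack=3)
Line 6: ['rectangle', 'have'] (min_width=14, slack=4)
Line 7: ['language'] (min_width=8, slack=10)

Answer: moon bus kitchen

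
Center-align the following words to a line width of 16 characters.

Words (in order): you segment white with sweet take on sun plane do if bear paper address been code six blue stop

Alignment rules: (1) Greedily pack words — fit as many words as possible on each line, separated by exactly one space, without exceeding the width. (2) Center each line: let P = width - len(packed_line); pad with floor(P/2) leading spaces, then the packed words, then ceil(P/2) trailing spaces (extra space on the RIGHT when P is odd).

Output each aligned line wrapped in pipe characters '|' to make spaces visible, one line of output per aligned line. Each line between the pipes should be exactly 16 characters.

Answer: |  you segment   |
|white with sweet|
|  take on sun   |
|plane do if bear|
| paper address  |
| been code six  |
|   blue stop    |

Derivation:
Line 1: ['you', 'segment'] (min_width=11, slack=5)
Line 2: ['white', 'with', 'sweet'] (min_width=16, slack=0)
Line 3: ['take', 'on', 'sun'] (min_width=11, slack=5)
Line 4: ['plane', 'do', 'if', 'bear'] (min_width=16, slack=0)
Line 5: ['paper', 'address'] (min_width=13, slack=3)
Line 6: ['been', 'code', 'six'] (min_width=13, slack=3)
Line 7: ['blue', 'stop'] (min_width=9, slack=7)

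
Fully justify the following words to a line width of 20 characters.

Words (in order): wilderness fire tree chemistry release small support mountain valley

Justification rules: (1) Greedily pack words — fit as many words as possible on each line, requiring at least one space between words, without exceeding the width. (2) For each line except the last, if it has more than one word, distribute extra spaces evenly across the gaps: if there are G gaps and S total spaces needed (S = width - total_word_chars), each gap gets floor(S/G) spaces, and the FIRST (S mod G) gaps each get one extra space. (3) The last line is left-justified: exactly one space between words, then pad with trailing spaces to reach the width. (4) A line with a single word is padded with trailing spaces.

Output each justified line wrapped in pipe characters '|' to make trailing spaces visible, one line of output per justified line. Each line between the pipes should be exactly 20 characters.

Line 1: ['wilderness', 'fire', 'tree'] (min_width=20, slack=0)
Line 2: ['chemistry', 'release'] (min_width=17, slack=3)
Line 3: ['small', 'support'] (min_width=13, slack=7)
Line 4: ['mountain', 'valley'] (min_width=15, slack=5)

Answer: |wilderness fire tree|
|chemistry    release|
|small        support|
|mountain valley     |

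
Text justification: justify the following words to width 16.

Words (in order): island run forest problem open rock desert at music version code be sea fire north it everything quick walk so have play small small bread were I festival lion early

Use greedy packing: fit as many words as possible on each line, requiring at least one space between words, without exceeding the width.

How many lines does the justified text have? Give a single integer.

Line 1: ['island', 'run'] (min_width=10, slack=6)
Line 2: ['forest', 'problem'] (min_width=14, slack=2)
Line 3: ['open', 'rock', 'desert'] (min_width=16, slack=0)
Line 4: ['at', 'music', 'version'] (min_width=16, slack=0)
Line 5: ['code', 'be', 'sea', 'fire'] (min_width=16, slack=0)
Line 6: ['north', 'it'] (min_width=8, slack=8)
Line 7: ['everything', 'quick'] (min_width=16, slack=0)
Line 8: ['walk', 'so', 'have'] (min_width=12, slack=4)
Line 9: ['play', 'small', 'small'] (min_width=16, slack=0)
Line 10: ['bread', 'were', 'I'] (min_width=12, slack=4)
Line 11: ['festival', 'lion'] (min_width=13, slack=3)
Line 12: ['early'] (min_width=5, slack=11)
Total lines: 12

Answer: 12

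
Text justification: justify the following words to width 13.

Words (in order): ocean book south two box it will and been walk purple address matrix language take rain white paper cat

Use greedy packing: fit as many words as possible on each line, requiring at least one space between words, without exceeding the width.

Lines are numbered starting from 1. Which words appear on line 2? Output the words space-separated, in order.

Answer: south two box

Derivation:
Line 1: ['ocean', 'book'] (min_width=10, slack=3)
Line 2: ['south', 'two', 'box'] (min_width=13, slack=0)
Line 3: ['it', 'will', 'and'] (min_width=11, slack=2)
Line 4: ['been', 'walk'] (min_width=9, slack=4)
Line 5: ['purple'] (min_width=6, slack=7)
Line 6: ['address'] (min_width=7, slack=6)
Line 7: ['matrix'] (min_width=6, slack=7)
Line 8: ['language', 'take'] (min_width=13, slack=0)
Line 9: ['rain', 'white'] (min_width=10, slack=3)
Line 10: ['paper', 'cat'] (min_width=9, slack=4)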